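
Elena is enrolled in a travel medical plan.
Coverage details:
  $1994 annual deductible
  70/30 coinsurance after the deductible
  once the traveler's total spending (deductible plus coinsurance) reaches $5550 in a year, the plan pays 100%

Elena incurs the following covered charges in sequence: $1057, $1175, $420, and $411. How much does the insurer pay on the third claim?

$294

Claim 1 ($1057): fully absorbed by the deductible. Traveler pays $1057; OOP now $1057. Plan pays $1057 − $1057 = $0.
Claim 2 ($1175): $937 finishes the deductible; $238 goes to coinsurance; coinsurance $238 × 30% = $71.40. Traveler owes $1008.40 (running OOP $2065.40). Insurer: $1175 − $1008.40 = $166.60.
Claim 3 ($420): deductible met; 30% of $420 = $126. Traveler owes $126 (running OOP $2191.40). Plan pays $420 − $126 = $294.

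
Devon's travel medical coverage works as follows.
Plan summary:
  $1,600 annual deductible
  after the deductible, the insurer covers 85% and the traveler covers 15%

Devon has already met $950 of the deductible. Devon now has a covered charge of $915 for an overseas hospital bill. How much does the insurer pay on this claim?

$950 of the $1,600 deductible is already met, leaving $650.
After the $650 deductible portion, $915 − $650 = $265 is subject to coinsurance.
Traveler's 15% share of $265 is $39.75.
Traveler responsibility: $650 + $39.75 = $689.75.
The insurer covers the remainder: $915 − $689.75 = $225.25.

$225.25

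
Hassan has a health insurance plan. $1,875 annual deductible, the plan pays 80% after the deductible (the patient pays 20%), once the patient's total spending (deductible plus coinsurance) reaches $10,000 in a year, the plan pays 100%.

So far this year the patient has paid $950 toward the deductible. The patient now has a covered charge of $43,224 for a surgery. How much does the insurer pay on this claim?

$34,174

Remaining deductible: $1,875 − $950 = $925.
That leaves $43,224 − $925 = $42,299 for coinsurance.
Coinsurance: $42,299 × 20% = $8,459.80.
Patient responsibility before any cap: $925 + $8,459.80 = $9,384.80.
That would bring total out-of-pocket to $10,334.80, past the $10,000 cap. The patient is capped at $10,000 − $950 = $9,050 on this claim.
The plan picks up $43,224 − $9,050 = $34,174.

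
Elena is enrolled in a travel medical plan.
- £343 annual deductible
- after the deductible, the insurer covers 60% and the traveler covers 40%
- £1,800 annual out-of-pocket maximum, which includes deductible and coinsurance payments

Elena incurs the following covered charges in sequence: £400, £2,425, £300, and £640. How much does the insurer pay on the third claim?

£180

Bill 1, £400: deductible takes £343, £57 remains; traveler's 40% is £22.80. Traveler pays £365.80; OOP now £365.80. Plan pays £400 − £365.80 = £34.20.
Bill 2, £2,425: 40% coinsurance on £2,425 = £970. Traveler pays £970; OOP now £1,335.80. Plan pays £2,425 − £970 = £1,455.
Bill 3, £300: 40% coinsurance on £300 = £120. Traveler owes £120 (running OOP £1,455.80). Plan pays £300 − £120 = £180.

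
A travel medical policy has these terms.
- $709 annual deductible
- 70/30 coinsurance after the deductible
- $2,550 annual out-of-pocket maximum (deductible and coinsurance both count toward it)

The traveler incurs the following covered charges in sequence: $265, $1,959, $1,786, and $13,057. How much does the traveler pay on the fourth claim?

$850.70

#1 ($265): fully absorbed by the deductible. Traveler pays $265; OOP now $265.
#2 ($1,959): $444 to deductible, leaving $1,515; traveler's 30% is $454.50. Traveler owes $898.50 (running OOP $1,163.50).
#3 ($1,786): deductible already satisfied, so traveler's share is 30% × $1,786 = $535.80. Traveler pays $535.80; OOP now $1,699.30.
#4 ($13,057): deductible met; 30% of $13,057 = $3,917.10. OOP would hit $5,616.40 > $2,550, so the cap limits the traveler to $2,550 − $1,699.30 = $850.70.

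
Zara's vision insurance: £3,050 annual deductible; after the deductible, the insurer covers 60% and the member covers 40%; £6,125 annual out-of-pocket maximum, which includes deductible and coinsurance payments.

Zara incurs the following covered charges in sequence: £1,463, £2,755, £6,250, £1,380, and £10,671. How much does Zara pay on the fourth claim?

#1 (£1,463): entire amount goes to the deductible. Member pays £1,463; OOP now £1,463.
#2 (£2,755): £1,587 to deductible, leaving £1,168; coinsurance £1,168 × 40% = £467.20. Cost to member: £2,054.20. OOP to date £3,517.20.
#3 (£6,250): deductible met; 40% of £6,250 = £2,500. Member owes £2,500 (running OOP £6,017.20).
#4 (£1,380): deductible already satisfied, so member's share is 40% × £1,380 = £552. Adding that to £6,017.20 gives £6,569.20, past the £6,125 cap; member pays only £6,125 − £6,017.20 = £107.80.

£107.80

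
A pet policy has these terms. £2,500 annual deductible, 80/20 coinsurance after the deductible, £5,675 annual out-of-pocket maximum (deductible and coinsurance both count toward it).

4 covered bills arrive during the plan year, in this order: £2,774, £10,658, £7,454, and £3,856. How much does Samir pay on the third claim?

Bill 1, £2,774: deductible takes £2,500, £274 remains; coinsurance £274 × 20% = £54.80. Owner owes £2,554.80 (running OOP £2,554.80).
Bill 2, £10,658: deductible already satisfied, so owner's share is 20% × £10,658 = £2,131.60. Cost to owner: £2,131.60. OOP to date £4,686.40.
Bill 3, £7,454: deductible already satisfied, so owner's share is 20% × £7,454 = £1,490.80. OOP would hit £6,177.20 > £5,675, so the cap limits the owner to £5,675 − £4,686.40 = £988.60.

£988.60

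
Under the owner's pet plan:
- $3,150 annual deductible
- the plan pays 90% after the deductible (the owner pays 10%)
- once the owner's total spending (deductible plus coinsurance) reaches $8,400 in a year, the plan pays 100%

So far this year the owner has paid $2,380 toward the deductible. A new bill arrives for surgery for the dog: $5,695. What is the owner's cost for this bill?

$2,380 of the $3,150 deductible is already met, leaving $770.
The remaining $4,925 (= $5,695 − $770) moves to coinsurance.
Coinsurance: $4,925 × 10% = $492.50.
Owner responsibility before any cap: $770 + $492.50 = $1,262.50.
Year-to-date out-of-pocket becomes $2,380 + $1,262.50 = $3,642.50, still under the $8,400 maximum, so no cap applies.

$1,262.50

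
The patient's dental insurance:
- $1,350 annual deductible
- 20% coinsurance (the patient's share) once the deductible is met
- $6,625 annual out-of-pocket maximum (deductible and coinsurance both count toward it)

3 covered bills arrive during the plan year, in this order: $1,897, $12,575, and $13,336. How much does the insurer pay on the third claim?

$10,685.40

#1 ($1,897): $1,350 finishes the deductible; $547 goes to coinsurance; coinsurance $547 × 20% = $109.40. Patient pays $1,459.40; OOP now $1,459.40. Insurer: $1,897 − $1,459.40 = $437.60.
#2 ($12,575): 20% coinsurance on $12,575 = $2,515. Patient pays $2,515; OOP now $3,974.40. Insurer: $12,575 − $2,515 = $10,060.
#3 ($13,336): deductible already satisfied, so patient's share is 20% × $13,336 = $2,667.20. Adding that to $3,974.40 gives $6,641.60, past the $6,625 cap; patient pays only $6,625 − $3,974.40 = $2,650.60. Plan pays $13,336 − $2,650.60 = $10,685.40.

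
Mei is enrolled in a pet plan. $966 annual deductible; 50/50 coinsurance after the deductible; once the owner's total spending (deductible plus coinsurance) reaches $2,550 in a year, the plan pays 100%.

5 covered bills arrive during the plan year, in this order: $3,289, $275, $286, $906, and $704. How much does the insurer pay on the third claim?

Claim 1 — $3,289: $966 finishes the deductible; $2,323 goes to coinsurance; owner's 50% is $1,161.50. Owner pays $2,127.50; OOP now $2,127.50. Insurer: $3,289 − $2,127.50 = $1,161.50.
Claim 2 — $275: 50% coinsurance on $275 = $137.50. Cost to owner: $137.50. OOP to date $2,265. Plan pays $275 − $137.50 = $137.50.
Claim 3 — $286: 50% coinsurance on $286 = $143. Owner owes $143 (running OOP $2,408). Insurer: $286 − $143 = $143.

$143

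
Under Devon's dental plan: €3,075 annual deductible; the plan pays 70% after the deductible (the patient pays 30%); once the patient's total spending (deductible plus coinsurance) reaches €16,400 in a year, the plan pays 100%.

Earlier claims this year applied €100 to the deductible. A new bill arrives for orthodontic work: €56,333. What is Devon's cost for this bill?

Remaining deductible: €3,075 − €100 = €2,975.
That leaves €56,333 − €2,975 = €53,358 for coinsurance.
Patient's 30% share of €53,358 is €16,007.40.
Patient responsibility before any cap: €2,975 + €16,007.40 = €18,982.40.
Year-to-date out-of-pocket would reach €100 + €18,982.40 = €19,082.40, above the €16,400 maximum, so the patient pays only €16,400 − €100 = €16,300.

€16,300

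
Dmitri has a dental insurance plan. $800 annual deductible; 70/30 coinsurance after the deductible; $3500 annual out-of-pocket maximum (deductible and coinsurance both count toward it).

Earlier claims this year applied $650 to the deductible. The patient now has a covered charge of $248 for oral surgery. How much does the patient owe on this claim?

$179.40

Deductible still to meet: $800 − $650 = $150.
That leaves $248 − $150 = $98 for coinsurance.
30% of $98 = $29.40 falls to the patient.
Patient responsibility before any cap: $150 + $29.40 = $179.40.
Cumulative spending $650 + $179.40 = $829.40 stays under the $3500 maximum.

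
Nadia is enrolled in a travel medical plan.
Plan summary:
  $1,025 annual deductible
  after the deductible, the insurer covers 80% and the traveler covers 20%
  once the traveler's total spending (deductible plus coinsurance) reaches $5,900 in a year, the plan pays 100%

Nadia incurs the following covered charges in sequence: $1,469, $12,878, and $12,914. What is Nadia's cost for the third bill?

$2,210.60

Claim 1 — $1,469: $1,025 finishes the deductible; $444 goes to coinsurance; traveler's 20% is $88.80. Cost to traveler: $1,113.80. OOP to date $1,113.80.
Claim 2 — $12,878: 20% coinsurance on $12,878 = $2,575.60. Traveler owes $2,575.60 (running OOP $3,689.40).
Claim 3 — $12,914: 20% coinsurance on $12,914 = $2,582.80. That would push OOP to $6,272.20, over the $5,900 cap, so traveler pays $5,900 − $3,689.40 = $2,210.60.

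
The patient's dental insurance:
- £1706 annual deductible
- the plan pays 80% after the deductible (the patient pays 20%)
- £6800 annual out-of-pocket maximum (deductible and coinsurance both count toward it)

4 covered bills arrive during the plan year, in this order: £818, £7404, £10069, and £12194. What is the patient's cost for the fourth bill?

£1777

Bill 1, £818: all of it applies to the deductible. Patient pays £818; OOP now £818.
Bill 2, £7404: deductible takes £888, £6516 remains; coinsurance £6516 × 20% = £1303.20. Patient owes £2191.20 (running OOP £3009.20).
Bill 3, £10069: deductible met; 20% of £10069 = £2013.80. Cost to patient: £2013.80. OOP to date £5023.
Bill 4, £12194: 20% coinsurance on £12194 = £2438.80. OOP would hit £7461.80 > £6800, so the cap limits the patient to £6800 − £5023 = £1777.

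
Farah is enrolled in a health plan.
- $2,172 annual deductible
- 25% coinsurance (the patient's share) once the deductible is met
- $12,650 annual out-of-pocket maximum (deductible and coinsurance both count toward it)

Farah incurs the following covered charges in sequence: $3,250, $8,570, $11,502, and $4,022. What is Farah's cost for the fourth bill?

#1 ($3,250): $2,172 finishes the deductible; $1,078 goes to coinsurance; coinsurance $1,078 × 25% = $269.50. Patient owes $2,441.50 (running OOP $2,441.50).
#2 ($8,570): deductible met; 25% of $8,570 = $2,142.50. Cost to patient: $2,142.50. OOP to date $4,584.
#3 ($11,502): 25% coinsurance on $11,502 = $2,875.50. Cost to patient: $2,875.50. OOP to date $7,459.50.
#4 ($4,022): deductible met; 25% of $4,022 = $1,005.50. Patient pays $1,005.50; OOP now $8,465.

$1,005.50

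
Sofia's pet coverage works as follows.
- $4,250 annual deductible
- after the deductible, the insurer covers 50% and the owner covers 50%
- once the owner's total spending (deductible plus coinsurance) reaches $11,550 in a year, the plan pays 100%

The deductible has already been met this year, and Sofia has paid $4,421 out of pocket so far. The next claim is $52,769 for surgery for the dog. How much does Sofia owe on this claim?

With the deductible met, the entire $52,769 is subject to coinsurance.
Coinsurance: $52,769 × 50% = $26,384.50.
That would bring total out-of-pocket to $30,805.50, past the $11,550 cap. The owner is capped at $11,550 − $4,421 = $7,129 on this claim.

$7,129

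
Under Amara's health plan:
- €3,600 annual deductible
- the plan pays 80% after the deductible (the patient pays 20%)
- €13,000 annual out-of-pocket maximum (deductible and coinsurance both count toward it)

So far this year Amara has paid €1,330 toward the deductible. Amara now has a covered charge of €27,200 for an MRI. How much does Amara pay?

Deductible still to meet: €3,600 − €1,330 = €2,270.
After the €2,270 deductible portion, €27,200 − €2,270 = €24,930 is subject to coinsurance.
Patient's 20% share of €24,930 is €4,986.
So the patient owes €2,270 + €4,986 = €7,256 before any cap.
Year-to-date out-of-pocket becomes €1,330 + €7,256 = €8,586, still under the €13,000 maximum, so no cap applies.

€7,256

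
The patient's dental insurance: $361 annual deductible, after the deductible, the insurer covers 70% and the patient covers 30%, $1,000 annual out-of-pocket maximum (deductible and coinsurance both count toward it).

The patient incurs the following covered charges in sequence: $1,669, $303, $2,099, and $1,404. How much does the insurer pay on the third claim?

#1 ($1,669): deductible takes $361, $1,308 remains; coinsurance $1,308 × 30% = $392.40. Cost to patient: $753.40. OOP to date $753.40. Plan pays $1,669 − $753.40 = $915.60.
#2 ($303): deductible met; 30% of $303 = $90.90. Patient owes $90.90 (running OOP $844.30). Insurer: $303 − $90.90 = $212.10.
#3 ($2,099): 30% coinsurance on $2,099 = $629.70. OOP would hit $1,474 > $1,000, so the cap limits the patient to $1,000 − $844.30 = $155.70. Plan pays $2,099 − $155.70 = $1,943.30.

$1,943.30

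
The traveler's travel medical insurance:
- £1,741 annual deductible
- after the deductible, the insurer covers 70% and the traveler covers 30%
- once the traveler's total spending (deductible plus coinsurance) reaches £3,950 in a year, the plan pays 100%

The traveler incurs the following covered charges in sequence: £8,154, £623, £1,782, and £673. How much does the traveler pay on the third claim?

Claim 1 (£8,154): deductible takes £1,741, £6,413 remains; 30% of £6,413 = £1,923.90. Traveler pays £3,664.90; OOP now £3,664.90.
Claim 2 (£623): deductible already satisfied, so traveler's share is 30% × £623 = £186.90. Traveler pays £186.90; OOP now £3,851.80.
Claim 3 (£1,782): 30% coinsurance on £1,782 = £534.60. That would push OOP to £4,386.40, over the £3,950 cap, so traveler pays £3,950 − £3,851.80 = £98.20.

£98.20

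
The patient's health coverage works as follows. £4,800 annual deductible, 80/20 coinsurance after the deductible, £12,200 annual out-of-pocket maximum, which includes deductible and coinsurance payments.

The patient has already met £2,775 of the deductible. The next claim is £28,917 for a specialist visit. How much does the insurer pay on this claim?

£21,513.60

£2,775 of the £4,800 deductible is already met, leaving £2,025.
After the £2,025 deductible portion, £28,917 − £2,025 = £26,892 is subject to coinsurance.
Coinsurance: £26,892 × 20% = £5,378.40.
Patient responsibility before any cap: £2,025 + £5,378.40 = £7,403.40.
Cumulative spending £2,775 + £7,403.40 = £10,178.40 stays under the £12,200 maximum.
The plan picks up £28,917 − £7,403.40 = £21,513.60.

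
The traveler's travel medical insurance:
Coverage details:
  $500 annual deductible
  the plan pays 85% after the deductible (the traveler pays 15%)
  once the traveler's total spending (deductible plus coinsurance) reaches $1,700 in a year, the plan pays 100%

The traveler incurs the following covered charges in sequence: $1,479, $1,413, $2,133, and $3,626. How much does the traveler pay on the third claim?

#1 ($1,479): deductible takes $500, $979 remains; traveler's 15% is $146.85. Traveler owes $646.85 (running OOP $646.85).
#2 ($1,413): deductible already satisfied, so traveler's share is 15% × $1,413 = $211.95. Cost to traveler: $211.95. OOP to date $858.80.
#3 ($2,133): 15% coinsurance on $2,133 = $319.95. Cost to traveler: $319.95. OOP to date $1,178.75.

$319.95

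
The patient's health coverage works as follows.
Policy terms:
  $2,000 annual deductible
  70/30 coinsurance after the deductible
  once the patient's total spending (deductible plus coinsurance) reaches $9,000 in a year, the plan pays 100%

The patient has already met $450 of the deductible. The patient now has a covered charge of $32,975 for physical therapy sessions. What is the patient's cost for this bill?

Remaining deductible: $2,000 − $450 = $1,550.
That leaves $32,975 − $1,550 = $31,425 for coinsurance.
Coinsurance: $31,425 × 30% = $9,427.50.
Patient responsibility before any cap: $1,550 + $9,427.50 = $10,977.50.
That would bring total out-of-pocket to $11,427.50, past the $9,000 cap. The patient is capped at $9,000 − $450 = $8,550 on this claim.

$8,550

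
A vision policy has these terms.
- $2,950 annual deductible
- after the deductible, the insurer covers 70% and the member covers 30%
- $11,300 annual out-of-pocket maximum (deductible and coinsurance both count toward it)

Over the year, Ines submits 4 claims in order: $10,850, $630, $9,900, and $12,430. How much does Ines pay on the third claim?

#1 ($10,850): deductible takes $2,950, $7,900 remains; coinsurance $7,900 × 30% = $2,370. Member pays $5,320; OOP now $5,320.
#2 ($630): deductible already satisfied, so member's share is 30% × $630 = $189. Member owes $189 (running OOP $5,509).
#3 ($9,900): 30% coinsurance on $9,900 = $2,970. Member owes $2,970 (running OOP $8,479).

$2,970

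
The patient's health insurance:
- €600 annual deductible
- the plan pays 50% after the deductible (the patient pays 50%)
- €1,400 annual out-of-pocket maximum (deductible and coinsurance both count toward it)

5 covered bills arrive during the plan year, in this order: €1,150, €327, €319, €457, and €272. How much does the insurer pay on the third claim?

Claim 1 (€1,150): deductible takes €600, €550 remains; patient's 50% is €275. Patient pays €875; OOP now €875. Plan pays €1,150 − €875 = €275.
Claim 2 (€327): deductible already satisfied, so patient's share is 50% × €327 = €163.50. Cost to patient: €163.50. OOP to date €1,038.50. Insurer: €327 − €163.50 = €163.50.
Claim 3 (€319): deductible already satisfied, so patient's share is 50% × €319 = €159.50. Patient owes €159.50 (running OOP €1,198). Plan pays €319 − €159.50 = €159.50.

€159.50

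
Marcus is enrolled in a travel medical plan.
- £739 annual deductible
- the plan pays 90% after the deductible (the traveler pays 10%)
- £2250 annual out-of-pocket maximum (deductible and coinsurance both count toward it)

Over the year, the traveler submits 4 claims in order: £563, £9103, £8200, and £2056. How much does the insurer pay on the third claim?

Claim 1 — £563: fully absorbed by the deductible. Traveler pays £563; OOP now £563. Insurer: £563 − £563 = £0.
Claim 2 — £9103: deductible takes £176, £8927 remains; 10% of £8927 = £892.70. Cost to traveler: £1068.70. OOP to date £1631.70. Insurer: £9103 − £1068.70 = £8034.30.
Claim 3 — £8200: deductible met; 10% of £8200 = £820. OOP would hit £2451.70 > £2250, so the cap limits the traveler to £2250 − £1631.70 = £618.30. Plan pays £8200 − £618.30 = £7581.70.

£7581.70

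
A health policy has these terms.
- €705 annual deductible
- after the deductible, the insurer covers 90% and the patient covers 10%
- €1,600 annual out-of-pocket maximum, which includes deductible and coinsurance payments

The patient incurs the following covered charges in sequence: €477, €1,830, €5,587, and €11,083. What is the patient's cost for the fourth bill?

€176.10

Claim 1 — €477: entire amount goes to the deductible. Patient owes €477 (running OOP €477).
Claim 2 — €1,830: €228 finishes the deductible; €1,602 goes to coinsurance; patient's 10% is €160.20. Patient pays €388.20; OOP now €865.20.
Claim 3 — €5,587: deductible met; 10% of €5,587 = €558.70. Patient pays €558.70; OOP now €1,423.90.
Claim 4 — €11,083: deductible already satisfied, so patient's share is 10% × €11,083 = €1,108.30. That would push OOP to €2,532.20, over the €1,600 cap, so patient pays €1,600 − €1,423.90 = €176.10.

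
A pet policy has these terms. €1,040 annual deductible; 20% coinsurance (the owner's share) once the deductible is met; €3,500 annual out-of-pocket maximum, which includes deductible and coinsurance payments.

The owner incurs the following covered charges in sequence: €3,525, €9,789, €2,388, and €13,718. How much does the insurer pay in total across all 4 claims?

€25,920

Bill 1, €3,525: €1,040 to deductible, leaving €2,485; owner's 20% is €497. Owner owes €1,537 (running OOP €1,537). Insurer: €3,525 − €1,537 = €1,988.
Bill 2, €9,789: 20% coinsurance on €9,789 = €1,957.80. Cost to owner: €1,957.80. OOP to date €3,494.80. Plan pays €9,789 − €1,957.80 = €7,831.20.
Bill 3, €2,388: deductible already satisfied, so owner's share is 20% × €2,388 = €477.60. Adding that to €3,494.80 gives €3,972.40, past the €3,500 cap; owner pays only €3,500 − €3,494.80 = €5.20. Insurer: €2,388 − €5.20 = €2,382.80.
Bill 4, €13,718: 20% coinsurance on €13,718 = €2,743.60. That would push OOP to €6,243.60, over the €3,500 cap, so owner pays €3,500 − €3,500 = €0. Insurer: €13,718 − €0 = €13,718.
Insurer total = bills − owner's total = €29,420 − €3,500 = €25,920.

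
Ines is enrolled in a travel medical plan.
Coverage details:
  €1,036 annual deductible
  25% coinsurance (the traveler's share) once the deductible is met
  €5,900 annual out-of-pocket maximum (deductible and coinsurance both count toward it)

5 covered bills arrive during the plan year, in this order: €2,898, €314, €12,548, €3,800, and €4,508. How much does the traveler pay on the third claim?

€3,137

Claim 1 — €2,898: deductible takes €1,036, €1,862 remains; 25% of €1,862 = €465.50. Cost to traveler: €1,501.50. OOP to date €1,501.50.
Claim 2 — €314: deductible met; 25% of €314 = €78.50. Traveler owes €78.50 (running OOP €1,580).
Claim 3 — €12,548: deductible met; 25% of €12,548 = €3,137. Traveler pays €3,137; OOP now €4,717.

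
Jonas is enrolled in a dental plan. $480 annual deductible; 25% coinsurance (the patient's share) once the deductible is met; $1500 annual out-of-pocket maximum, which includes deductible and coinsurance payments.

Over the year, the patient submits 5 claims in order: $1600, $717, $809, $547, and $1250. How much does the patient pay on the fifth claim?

$221.75

Claim 1 ($1600): $480 to deductible, leaving $1120; 25% of $1120 = $280. Patient pays $760; OOP now $760.
Claim 2 ($717): deductible met; 25% of $717 = $179.25. Patient owes $179.25 (running OOP $939.25).
Claim 3 ($809): deductible met; 25% of $809 = $202.25. Cost to patient: $202.25. OOP to date $1141.50.
Claim 4 ($547): deductible met; 25% of $547 = $136.75. Patient pays $136.75; OOP now $1278.25.
Claim 5 ($1250): 25% coinsurance on $1250 = $312.50. OOP would hit $1590.75 > $1500, so the cap limits the patient to $1500 − $1278.25 = $221.75.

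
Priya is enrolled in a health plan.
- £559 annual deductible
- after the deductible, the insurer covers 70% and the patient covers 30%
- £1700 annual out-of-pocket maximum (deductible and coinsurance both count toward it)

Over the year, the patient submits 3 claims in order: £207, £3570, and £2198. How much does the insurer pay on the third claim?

Claim 1 — £207: entire amount goes to the deductible. Patient pays £207; OOP now £207. Plan pays £207 − £207 = £0.
Claim 2 — £3570: £352 to deductible, leaving £3218; coinsurance £3218 × 30% = £965.40. Cost to patient: £1317.40. OOP to date £1524.40. Insurer: £3570 − £1317.40 = £2252.60.
Claim 3 — £2198: 30% coinsurance on £2198 = £659.40. Adding that to £1524.40 gives £2183.80, past the £1700 cap; patient pays only £1700 − £1524.40 = £175.60. Plan pays £2198 − £175.60 = £2022.40.

£2022.40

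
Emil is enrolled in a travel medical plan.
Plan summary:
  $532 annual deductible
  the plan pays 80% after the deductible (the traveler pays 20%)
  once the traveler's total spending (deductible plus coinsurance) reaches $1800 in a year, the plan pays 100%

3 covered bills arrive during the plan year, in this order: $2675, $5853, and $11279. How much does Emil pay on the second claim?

$839.40

#1 ($2675): $532 finishes the deductible; $2143 goes to coinsurance; traveler's 20% is $428.60. Traveler pays $960.60; OOP now $960.60.
#2 ($5853): deductible met; 20% of $5853 = $1170.60. OOP would hit $2131.20 > $1800, so the cap limits the traveler to $1800 − $960.60 = $839.40.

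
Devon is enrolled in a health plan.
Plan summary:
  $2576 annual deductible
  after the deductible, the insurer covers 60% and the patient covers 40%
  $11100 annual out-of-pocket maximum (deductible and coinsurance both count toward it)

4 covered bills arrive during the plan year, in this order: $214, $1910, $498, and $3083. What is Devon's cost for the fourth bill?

Claim 1 ($214): fully absorbed by the deductible. Patient owes $214 (running OOP $214).
Claim 2 ($1910): all of it applies to the deductible. Patient pays $1910; OOP now $2124.
Claim 3 ($498): deductible takes $452, $46 remains; 40% of $46 = $18.40. Patient owes $470.40 (running OOP $2594.40).
Claim 4 ($3083): deductible already satisfied, so patient's share is 40% × $3083 = $1233.20. Cost to patient: $1233.20. OOP to date $3827.60.

$1233.20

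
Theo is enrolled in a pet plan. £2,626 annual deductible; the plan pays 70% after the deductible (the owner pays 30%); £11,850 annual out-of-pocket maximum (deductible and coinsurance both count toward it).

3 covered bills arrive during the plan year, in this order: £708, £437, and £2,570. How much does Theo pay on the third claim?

£1,807.70

#1 (£708): entire amount goes to the deductible. Cost to owner: £708. OOP to date £708.
#2 (£437): fully absorbed by the deductible. Owner owes £437 (running OOP £1,145).
#3 (£2,570): deductible takes £1,481, £1,089 remains; owner's 30% is £326.70. Owner owes £1,807.70 (running OOP £2,952.70).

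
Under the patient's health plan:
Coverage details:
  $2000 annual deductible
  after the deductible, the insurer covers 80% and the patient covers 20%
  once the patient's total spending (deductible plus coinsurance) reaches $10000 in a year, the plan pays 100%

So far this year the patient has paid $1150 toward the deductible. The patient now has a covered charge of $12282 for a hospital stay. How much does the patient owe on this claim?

Deductible still to meet: $2000 − $1150 = $850.
After the $850 deductible portion, $12282 − $850 = $11432 is subject to coinsurance.
20% of $11432 = $2286.40 falls to the patient.
So the patient owes $850 + $2286.40 = $3136.40 before any cap.
Year-to-date out-of-pocket becomes $1150 + $3136.40 = $4286.40, still under the $10000 maximum, so no cap applies.

$3136.40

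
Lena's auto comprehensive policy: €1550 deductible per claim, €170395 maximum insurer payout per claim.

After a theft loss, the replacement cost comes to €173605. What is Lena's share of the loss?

€3210

Less the €1550 deductible: €173605 − €1550 = €172055.
Since €172055 > €170395, the payout is capped at €170395.
Policyholder's share is the uncovered remainder: €173605 − €170395 = €3210.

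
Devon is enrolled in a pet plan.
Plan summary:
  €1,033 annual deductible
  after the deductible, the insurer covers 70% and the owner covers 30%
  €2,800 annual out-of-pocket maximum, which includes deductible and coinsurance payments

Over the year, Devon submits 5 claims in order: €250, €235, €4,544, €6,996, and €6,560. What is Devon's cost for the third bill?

Bill 1, €250: entire amount goes to the deductible. Owner pays €250; OOP now €250.
Bill 2, €235: all of it applies to the deductible. Owner pays €235; OOP now €485.
Bill 3, €4,544: €548 finishes the deductible; €3,996 goes to coinsurance; owner's 30% is €1,198.80. Owner owes €1,746.80 (running OOP €2,231.80).

€1,746.80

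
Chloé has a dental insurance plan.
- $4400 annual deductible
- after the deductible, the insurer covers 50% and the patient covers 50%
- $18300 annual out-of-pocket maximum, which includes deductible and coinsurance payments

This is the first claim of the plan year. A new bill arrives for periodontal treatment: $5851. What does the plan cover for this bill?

$725.50

Nothing has been paid toward the $4400 deductible, so the first $4400 of this charge is applied there.
That leaves $5851 − $4400 = $1451 for coinsurance.
Coinsurance: $1451 × 50% = $725.50.
So the patient owes $4400 + $725.50 = $5125.50 before any cap.
Total out-of-pocket so far would be $0 + $5125.50 = $5125.50, below the $18300 cap — no reduction.
Insurer pays the balance: $5851 − $5125.50 = $725.50.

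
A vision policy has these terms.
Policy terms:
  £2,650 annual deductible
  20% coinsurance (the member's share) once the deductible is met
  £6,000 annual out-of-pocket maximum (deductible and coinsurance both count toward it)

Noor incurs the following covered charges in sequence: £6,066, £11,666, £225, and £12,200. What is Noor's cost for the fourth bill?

Bill 1, £6,066: £2,650 to deductible, leaving £3,416; member's 20% is £683.20. Member owes £3,333.20 (running OOP £3,333.20).
Bill 2, £11,666: deductible already satisfied, so member's share is 20% × £11,666 = £2,333.20. Member pays £2,333.20; OOP now £5,666.40.
Bill 3, £225: 20% coinsurance on £225 = £45. Cost to member: £45. OOP to date £5,711.40.
Bill 4, £12,200: 20% coinsurance on £12,200 = £2,440. Adding that to £5,711.40 gives £8,151.40, past the £6,000 cap; member pays only £6,000 − £5,711.40 = £288.60.

£288.60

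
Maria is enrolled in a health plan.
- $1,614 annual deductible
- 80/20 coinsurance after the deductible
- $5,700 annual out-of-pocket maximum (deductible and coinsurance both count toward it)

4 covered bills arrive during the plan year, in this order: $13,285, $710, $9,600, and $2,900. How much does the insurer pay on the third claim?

$7,990.20

#1 ($13,285): $1,614 to deductible, leaving $11,671; 20% of $11,671 = $2,334.20. Patient owes $3,948.20 (running OOP $3,948.20). Insurer: $13,285 − $3,948.20 = $9,336.80.
#2 ($710): 20% coinsurance on $710 = $142. Cost to patient: $142. OOP to date $4,090.20. Plan pays $710 − $142 = $568.
#3 ($9,600): 20% coinsurance on $9,600 = $1,920. OOP would hit $6,010.20 > $5,700, so the cap limits the patient to $5,700 − $4,090.20 = $1,609.80. Plan pays $9,600 − $1,609.80 = $7,990.20.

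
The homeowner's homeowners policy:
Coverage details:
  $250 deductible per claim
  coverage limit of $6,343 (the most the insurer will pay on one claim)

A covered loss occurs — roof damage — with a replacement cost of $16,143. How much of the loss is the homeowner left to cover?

After the deductible, $16,143 − $250 = $15,893 remains.
$15,893 exceeds the $6,343 limit, so the insurer pays the limit: $6,343.
Homeowner's share is the uncovered remainder: $16,143 − $6,343 = $9,800.

$9,800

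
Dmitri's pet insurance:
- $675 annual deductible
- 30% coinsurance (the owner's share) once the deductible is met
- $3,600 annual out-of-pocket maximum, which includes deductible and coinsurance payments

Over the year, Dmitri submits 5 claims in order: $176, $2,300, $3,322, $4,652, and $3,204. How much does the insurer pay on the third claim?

Claim 1 — $176: fully absorbed by the deductible. Owner owes $176 (running OOP $176). Plan pays $176 − $176 = $0.
Claim 2 — $2,300: $499 to deductible, leaving $1,801; coinsurance $1,801 × 30% = $540.30. Owner owes $1,039.30 (running OOP $1,215.30). Plan pays $2,300 − $1,039.30 = $1,260.70.
Claim 3 — $3,322: 30% coinsurance on $3,322 = $996.60. Cost to owner: $996.60. OOP to date $2,211.90. Insurer: $3,322 − $996.60 = $2,325.40.

$2,325.40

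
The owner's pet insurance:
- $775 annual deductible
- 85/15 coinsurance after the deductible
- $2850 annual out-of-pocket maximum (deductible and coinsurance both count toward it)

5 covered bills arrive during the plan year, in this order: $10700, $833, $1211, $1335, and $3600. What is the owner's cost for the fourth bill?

Bill 1, $10700: $775 finishes the deductible; $9925 goes to coinsurance; coinsurance $9925 × 15% = $1488.75. Cost to owner: $2263.75. OOP to date $2263.75.
Bill 2, $833: 15% coinsurance on $833 = $124.95. Cost to owner: $124.95. OOP to date $2388.70.
Bill 3, $1211: 15% coinsurance on $1211 = $181.65. Cost to owner: $181.65. OOP to date $2570.35.
Bill 4, $1335: 15% coinsurance on $1335 = $200.25. Owner pays $200.25; OOP now $2770.60.

$200.25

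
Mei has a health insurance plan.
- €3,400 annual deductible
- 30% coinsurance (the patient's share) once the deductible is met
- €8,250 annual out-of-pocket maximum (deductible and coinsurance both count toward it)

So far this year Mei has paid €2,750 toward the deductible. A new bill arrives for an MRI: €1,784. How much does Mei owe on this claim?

€990.20

€2,750 of the €3,400 deductible is already met, leaving €650.
That leaves €1,784 − €650 = €1,134 for coinsurance.
Coinsurance: €1,134 × 30% = €340.20.
Patient responsibility before any cap: €650 + €340.20 = €990.20.
Year-to-date out-of-pocket becomes €2,750 + €990.20 = €3,740.20, still under the €8,250 maximum, so no cap applies.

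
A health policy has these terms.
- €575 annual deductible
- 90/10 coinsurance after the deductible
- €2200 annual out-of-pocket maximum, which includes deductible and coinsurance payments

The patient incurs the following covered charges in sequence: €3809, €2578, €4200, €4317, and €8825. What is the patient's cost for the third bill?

Bill 1, €3809: €575 to deductible, leaving €3234; 10% of €3234 = €323.40. Cost to patient: €898.40. OOP to date €898.40.
Bill 2, €2578: deductible already satisfied, so patient's share is 10% × €2578 = €257.80. Cost to patient: €257.80. OOP to date €1156.20.
Bill 3, €4200: deductible already satisfied, so patient's share is 10% × €4200 = €420. Cost to patient: €420. OOP to date €1576.20.

€420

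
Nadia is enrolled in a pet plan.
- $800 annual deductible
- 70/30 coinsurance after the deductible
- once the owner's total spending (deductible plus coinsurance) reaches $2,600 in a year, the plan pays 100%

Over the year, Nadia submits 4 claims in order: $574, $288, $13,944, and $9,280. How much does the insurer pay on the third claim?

Claim 1 — $574: fully absorbed by the deductible. Cost to owner: $574. OOP to date $574. Insurer: $574 − $574 = $0.
Claim 2 — $288: $226 finishes the deductible; $62 goes to coinsurance; 30% of $62 = $18.60. Cost to owner: $244.60. OOP to date $818.60. Insurer: $288 − $244.60 = $43.40.
Claim 3 — $13,944: deductible already satisfied, so owner's share is 30% × $13,944 = $4,183.20. OOP would hit $5,001.80 > $2,600, so the cap limits the owner to $2,600 − $818.60 = $1,781.40. Insurer: $13,944 − $1,781.40 = $12,162.60.

$12,162.60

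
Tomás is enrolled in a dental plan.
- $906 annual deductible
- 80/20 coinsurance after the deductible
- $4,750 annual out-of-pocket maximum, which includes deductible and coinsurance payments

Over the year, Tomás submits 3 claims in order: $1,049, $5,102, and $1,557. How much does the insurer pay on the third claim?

#1 ($1,049): $906 finishes the deductible; $143 goes to coinsurance; 20% of $143 = $28.60. Patient owes $934.60 (running OOP $934.60). Plan pays $1,049 − $934.60 = $114.40.
#2 ($5,102): deductible met; 20% of $5,102 = $1,020.40. Cost to patient: $1,020.40. OOP to date $1,955. Insurer: $5,102 − $1,020.40 = $4,081.60.
#3 ($1,557): 20% coinsurance on $1,557 = $311.40. Patient owes $311.40 (running OOP $2,266.40). Plan pays $1,557 − $311.40 = $1,245.60.

$1,245.60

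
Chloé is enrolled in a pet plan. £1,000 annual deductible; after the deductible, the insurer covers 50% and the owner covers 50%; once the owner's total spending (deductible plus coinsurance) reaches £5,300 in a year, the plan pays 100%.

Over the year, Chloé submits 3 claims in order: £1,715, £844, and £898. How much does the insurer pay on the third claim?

£449

Bill 1, £1,715: £1,000 finishes the deductible; £715 goes to coinsurance; owner's 50% is £357.50. Cost to owner: £1,357.50. OOP to date £1,357.50. Plan pays £1,715 − £1,357.50 = £357.50.
Bill 2, £844: deductible met; 50% of £844 = £422. Owner pays £422; OOP now £1,779.50. Plan pays £844 − £422 = £422.
Bill 3, £898: deductible met; 50% of £898 = £449. Owner owes £449 (running OOP £2,228.50). Insurer: £898 − £449 = £449.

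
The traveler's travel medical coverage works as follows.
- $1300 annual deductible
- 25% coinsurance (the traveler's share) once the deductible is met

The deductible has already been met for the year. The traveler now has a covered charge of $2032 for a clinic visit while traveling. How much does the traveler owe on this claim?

$508

With the deductible met, the entire $2032 is subject to coinsurance.
Coinsurance: $2032 × 25% = $508.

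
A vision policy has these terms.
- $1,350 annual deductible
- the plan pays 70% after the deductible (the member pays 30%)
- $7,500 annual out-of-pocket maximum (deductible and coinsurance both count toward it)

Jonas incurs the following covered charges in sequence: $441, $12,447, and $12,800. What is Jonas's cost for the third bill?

Claim 1 ($441): fully absorbed by the deductible. Cost to member: $441. OOP to date $441.
Claim 2 ($12,447): deductible takes $909, $11,538 remains; 30% of $11,538 = $3,461.40. Member owes $4,370.40 (running OOP $4,811.40).
Claim 3 ($12,800): deductible met; 30% of $12,800 = $3,840. Adding that to $4,811.40 gives $8,651.40, past the $7,500 cap; member pays only $7,500 − $4,811.40 = $2,688.60.

$2,688.60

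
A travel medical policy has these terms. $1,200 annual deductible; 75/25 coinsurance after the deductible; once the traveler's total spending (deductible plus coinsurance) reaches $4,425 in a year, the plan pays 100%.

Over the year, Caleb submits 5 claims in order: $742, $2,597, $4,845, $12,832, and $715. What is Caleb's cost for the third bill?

Bill 1, $742: entire amount goes to the deductible. Traveler owes $742 (running OOP $742).
Bill 2, $2,597: $458 finishes the deductible; $2,139 goes to coinsurance; 25% of $2,139 = $534.75. Traveler pays $992.75; OOP now $1,734.75.
Bill 3, $4,845: 25% coinsurance on $4,845 = $1,211.25. Traveler owes $1,211.25 (running OOP $2,946).

$1,211.25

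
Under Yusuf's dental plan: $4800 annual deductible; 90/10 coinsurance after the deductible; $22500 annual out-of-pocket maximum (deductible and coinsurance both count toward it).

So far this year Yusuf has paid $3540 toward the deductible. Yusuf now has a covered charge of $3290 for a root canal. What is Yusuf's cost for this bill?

$1463

Remaining deductible: $4800 − $3540 = $1260.
That leaves $3290 − $1260 = $2030 for coinsurance.
Patient's 10% share of $2030 is $203.
Patient responsibility before any cap: $1260 + $203 = $1463.
Year-to-date out-of-pocket becomes $3540 + $1463 = $5003, still under the $22500 maximum, so no cap applies.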